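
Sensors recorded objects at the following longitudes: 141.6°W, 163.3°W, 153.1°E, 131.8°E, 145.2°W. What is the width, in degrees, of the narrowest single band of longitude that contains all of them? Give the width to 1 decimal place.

Sort the longitudes: -163.3°, -145.2°, -141.6°, +131.8°, +153.1°.
Eastward gaps between consecutive values (wrapping around): 18.1°, 3.6°, 273.4°, 21.3°, 43.6°.
Largest gap = 273.4° ⇒ minimal covering band is its complement: 360° − 273.4° = 86.6°.
Band runs from +131.8° eastward to -141.6°, crossing the antimeridian.

86.6°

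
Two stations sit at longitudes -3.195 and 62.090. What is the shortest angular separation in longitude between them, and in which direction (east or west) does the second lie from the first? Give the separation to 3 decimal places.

Raw difference: 62.090 − -3.195 = 65.285°.
Normalise into (−180°, 180°]: 65.285° stays 65.285°.
Positive ⇒ the second point lies to the east; separation 65.285°.

65.285° east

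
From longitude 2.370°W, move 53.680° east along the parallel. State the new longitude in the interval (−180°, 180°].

Start at -2.370°; shift +53.680° → +51.310°.
+51.310° already lies in (−180°, 180°].

51.310°E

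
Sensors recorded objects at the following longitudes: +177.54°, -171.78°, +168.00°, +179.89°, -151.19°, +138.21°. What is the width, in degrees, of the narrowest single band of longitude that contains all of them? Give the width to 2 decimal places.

70.60°

Sort the longitudes: -171.78°, -151.19°, +138.21°, +168.00°, +177.54°, +179.89°.
Eastward gaps between consecutive values (wrapping around): 20.59°, 289.40°, 29.79°, 9.54°, 2.35°, 8.33°.
Largest gap = 289.40° ⇒ minimal covering band is its complement: 360° − 289.40° = 70.60°.
Band runs from +138.21° eastward to -151.19°, crossing the antimeridian.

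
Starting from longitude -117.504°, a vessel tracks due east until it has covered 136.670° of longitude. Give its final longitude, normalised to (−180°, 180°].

Start at -117.504°; shift +136.670° → +19.166°.
+19.166° already lies in (−180°, 180°].

+19.166°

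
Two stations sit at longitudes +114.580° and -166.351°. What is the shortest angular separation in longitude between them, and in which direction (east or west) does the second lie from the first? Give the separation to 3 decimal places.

79.069° east

Raw difference: -166.351 − 114.580 = -280.931°.
Normalise into (−180°, 180°]: -280.931° + 360° = 79.069°.
Positive ⇒ the second point lies to the east; separation 79.069°.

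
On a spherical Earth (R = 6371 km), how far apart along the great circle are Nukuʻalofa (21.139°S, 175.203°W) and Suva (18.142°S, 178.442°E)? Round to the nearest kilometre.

744 km

Δλ = 178.442 − -175.203 = 353.645°; wrapped into (−180°, 180°]: -6.355°.
Δφ = -18.142 − -21.139 = 2.997°.
a = sin²(Δφ/2) + cos φ₁ · cos φ₂ · sin²(Δλ/2) = 0.003407.
c = 2·atan2(√a, √(1−a)) = 0.11681 rad → d = 6371·c ≈ 744.18 km.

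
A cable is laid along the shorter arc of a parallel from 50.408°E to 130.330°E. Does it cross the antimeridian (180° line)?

Signed shortest Δλ = ((130.330 − 50.408 + 180) mod 360) − 180 = 79.922°.
Going east by 79.922° from +50.408° reaches +130.330° without touching 180°.

No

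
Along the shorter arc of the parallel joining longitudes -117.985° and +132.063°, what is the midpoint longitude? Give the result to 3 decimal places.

Signed shortest Δλ from -117.985° to +132.063° is -109.952°.
Midpoint longitude = -117.985° + (-109.952°)/2 = -117.985° − 54.976° = -172.961°.
(The naïve average (-117.985 + +132.063)/2 = 7.039° is on the wrong side of the globe.)

-172.961°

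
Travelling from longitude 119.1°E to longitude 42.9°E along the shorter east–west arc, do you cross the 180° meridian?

Signed shortest Δλ = ((42.9 − 119.1 + 180) mod 360) − 180 = -76.2°.
Going west by 76.2° from +119.1° reaches +42.9° without touching 180°.

No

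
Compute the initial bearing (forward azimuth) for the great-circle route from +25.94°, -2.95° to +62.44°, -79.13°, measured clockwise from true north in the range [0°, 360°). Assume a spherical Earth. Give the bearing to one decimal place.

Δλ = -79.13 − -2.95 = -76.18°.
θ = atan2( sin Δλ · cos φ₂ , cos φ₁ · sin φ₂ − sin φ₁ · cos φ₂ · cos Δλ )
  = atan2(-0.44928, 0.74887) = -30.962° → normalised to [0°, 360°): 329.038°.

329.0°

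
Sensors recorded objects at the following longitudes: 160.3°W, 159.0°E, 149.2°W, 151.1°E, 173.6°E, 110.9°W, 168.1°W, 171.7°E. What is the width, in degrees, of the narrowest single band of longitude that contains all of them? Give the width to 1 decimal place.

Sort the longitudes: -168.1°, -160.3°, -149.2°, -110.9°, +151.1°, +159.0°, +171.7°, +173.6°.
Eastward gaps between consecutive values (wrapping around): 7.8°, 11.1°, 38.3°, 262.0°, 7.9°, 12.7°, 1.9°, 18.3°.
Largest gap = 262.0° ⇒ minimal covering band is its complement: 360° − 262.0° = 98.0°.
Band runs from +151.1° eastward to -110.9°, crossing the antimeridian.

98.0°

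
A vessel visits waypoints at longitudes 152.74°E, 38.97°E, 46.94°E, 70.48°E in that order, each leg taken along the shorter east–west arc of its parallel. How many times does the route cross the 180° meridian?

0

Leg 1: +152.74° → +38.97°, shortest Δλ = -113.77° (west) — does not cross 180°.
Leg 2: +38.97° → +46.94°, shortest Δλ = 7.97° (east) — does not cross 180°.
Leg 3: +46.94° → +70.48°, shortest Δλ = 23.54° (east) — does not cross 180°.
Total crossings: 0.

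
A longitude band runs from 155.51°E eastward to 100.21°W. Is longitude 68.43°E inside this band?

Band width going east from +155.51° to -100.21°: ((-100.21 − 155.51) mod 360) = 104.28°.
Offset of +68.43° east of the west edge: ((68.43 − 155.51) mod 360) = 272.92°.
272.92° > 104.28° ⇒ outside.

No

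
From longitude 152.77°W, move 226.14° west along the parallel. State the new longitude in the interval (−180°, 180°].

18.91°W

Start at -152.77°; shift −226.14° → -378.91°.
-378.91° lies outside (−180°, 180°]; add 360° → -18.91°.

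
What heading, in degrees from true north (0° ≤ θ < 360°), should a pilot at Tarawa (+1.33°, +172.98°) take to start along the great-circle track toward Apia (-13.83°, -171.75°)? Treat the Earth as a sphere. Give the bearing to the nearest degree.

Δλ = -171.75 − 172.98 = -344.73°; wrapped into (−180°, 180°]: 15.27°.
θ = atan2( sin Δλ · cos φ₂ , cos φ₁ · sin φ₂ − sin φ₁ · cos φ₂ · cos Δλ )
  = atan2(0.25573, -0.26072) = 135.553° → normalised to [0°, 360°): 135.553°.

136°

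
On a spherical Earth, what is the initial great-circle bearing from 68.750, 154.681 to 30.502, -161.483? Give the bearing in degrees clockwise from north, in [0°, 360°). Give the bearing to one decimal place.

Δλ = -161.483 − 154.681 = -316.164°; wrapped into (−180°, 180°]: 43.836°.
θ = atan2( sin Δλ · cos φ₂ , cos φ₁ · sin φ₂ − sin φ₁ · cos φ₂ · cos Δλ )
  = atan2(0.59675, -0.39528) = 123.520° → normalised to [0°, 360°): 123.520°.

123.5°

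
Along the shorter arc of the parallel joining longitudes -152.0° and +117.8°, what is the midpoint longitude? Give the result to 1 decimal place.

Signed shortest Δλ from -152.0° to +117.8° is -90.2°.
Midpoint longitude = -152.0° + (-90.2°)/2 = -152.0° − 45.1° = -197.1°.
Normalise into (−180°, 180°]: +162.9°.
(The naïve average (-152.0 + +117.8)/2 = -17.1° is on the wrong side of the globe.)

+162.9°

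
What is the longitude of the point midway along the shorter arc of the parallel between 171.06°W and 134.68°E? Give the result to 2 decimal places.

161.81°E

Signed shortest Δλ from -171.06° to +134.68° is -54.26°.
Midpoint longitude = -171.06° + (-54.26°)/2 = -171.06° − 27.13° = -198.19°.
Normalise into (−180°, 180°]: +161.81°.
(The naïve average (-171.06 + +134.68)/2 = -18.19° is on the wrong side of the globe.)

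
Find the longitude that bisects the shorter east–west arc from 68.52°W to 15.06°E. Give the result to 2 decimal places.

Signed shortest Δλ from -68.52° to +15.06° is +83.58°.
Midpoint longitude = -68.52° + (+83.58°)/2 = -68.52° + 41.79° = -26.73°.

26.73°W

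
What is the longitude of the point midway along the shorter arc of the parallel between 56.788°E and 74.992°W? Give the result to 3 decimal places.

9.102°W

Signed shortest Δλ from +56.788° to -74.992° is -131.780°.
Midpoint longitude = +56.788° + (-131.780°)/2 = +56.788° − 65.890° = -9.102°.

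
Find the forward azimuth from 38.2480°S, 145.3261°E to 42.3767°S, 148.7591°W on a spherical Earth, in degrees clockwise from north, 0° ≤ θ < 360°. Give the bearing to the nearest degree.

Δλ = -148.7591 − 145.3261 = -294.0852°; wrapped into (−180°, 180°]: 65.9148°.
θ = atan2( sin Δλ · cos φ₂ , cos φ₁ · sin φ₂ − sin φ₁ · cos φ₂ · cos Δλ )
  = atan2(0.67442, -0.34269) = 116.936° → normalised to [0°, 360°): 116.936°.

117°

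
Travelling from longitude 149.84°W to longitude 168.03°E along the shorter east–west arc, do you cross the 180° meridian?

Yes

Naïve |168.03 − -149.84| = 317.87° > 180°, so the shorter arc goes the other way round — across 180°.
Signed shortest Δλ = ((168.03 − -149.84 + 180) mod 360) − 180 = -42.13°.
Going west by 42.13° from -149.84° passes through 180° before reaching +168.03°.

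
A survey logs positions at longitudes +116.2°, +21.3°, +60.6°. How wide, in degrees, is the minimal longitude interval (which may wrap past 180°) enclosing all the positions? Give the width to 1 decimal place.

94.9°

Sort the longitudes: +21.3°, +60.6°, +116.2°.
Eastward gaps between consecutive values (wrapping around): 39.3°, 55.6°, 265.1°.
Largest gap = 265.1° ⇒ minimal covering band is its complement: 360° − 265.1° = 94.9°.
Band runs from +21.3° eastward to +116.2°.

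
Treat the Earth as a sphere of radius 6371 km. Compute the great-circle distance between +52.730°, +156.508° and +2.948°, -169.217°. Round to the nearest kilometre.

Δλ = -169.217 − 156.508 = -325.725°; wrapped into (−180°, 180°]: 34.275°.
Δφ = 2.948 − 52.730 = -49.782°.
a = sin²(Δφ/2) + cos φ₁ · cos φ₂ · sin²(Δλ/2) = 0.229662.
c = 2·atan2(√a, √(1−a)) = 0.99956 rad → d = 6371·c ≈ 6368.17 km.

6368 km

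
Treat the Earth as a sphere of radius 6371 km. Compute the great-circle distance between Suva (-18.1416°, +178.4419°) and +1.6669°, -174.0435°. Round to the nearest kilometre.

2351 km

Δλ = -174.0435 − 178.4419 = -352.4854°; wrapped into (−180°, 180°]: 7.5146°.
Δφ = 1.6669 − -18.1416 = 19.8085°.
a = sin²(Δφ/2) + cos φ₁ · cos φ₂ · sin²(Δλ/2) = 0.033664.
c = 2·atan2(√a, √(1−a)) = 0.36904 rad → d = 6371·c ≈ 2351.18 km.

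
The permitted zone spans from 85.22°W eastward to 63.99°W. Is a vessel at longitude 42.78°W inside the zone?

No

Band width going east from -85.22° to -63.99°: ((-63.99 − -85.22) mod 360) = 21.23°.
Offset of -42.78° east of the west edge: ((-42.78 − -85.22) mod 360) = 42.44°.
42.44° > 21.23° ⇒ outside.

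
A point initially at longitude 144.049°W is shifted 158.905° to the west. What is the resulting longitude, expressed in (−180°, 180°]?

Start at -144.049°; shift −158.905° → -302.954°.
-302.954° lies outside (−180°, 180°]; add 360° → +57.046°.

57.046°E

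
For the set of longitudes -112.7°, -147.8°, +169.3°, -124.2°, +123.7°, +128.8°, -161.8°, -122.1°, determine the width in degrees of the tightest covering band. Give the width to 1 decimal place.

123.6°

Sort the longitudes: -161.8°, -147.8°, -124.2°, -122.1°, -112.7°, +123.7°, +128.8°, +169.3°.
Eastward gaps between consecutive values (wrapping around): 14.0°, 23.6°, 2.1°, 9.4°, 236.4°, 5.1°, 40.5°, 28.9°.
Largest gap = 236.4° ⇒ minimal covering band is its complement: 360° − 236.4° = 123.6°.
Band runs from +123.7° eastward to -112.7°, crossing the antimeridian.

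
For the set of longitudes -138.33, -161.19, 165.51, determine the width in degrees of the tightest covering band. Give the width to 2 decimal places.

56.16°

Sort the longitudes: -161.19°, -138.33°, +165.51°.
Eastward gaps between consecutive values (wrapping around): 22.86°, 303.84°, 33.30°.
Largest gap = 303.84° ⇒ minimal covering band is its complement: 360° − 303.84° = 56.16°.
Band runs from +165.51° eastward to -138.33°, crossing the antimeridian.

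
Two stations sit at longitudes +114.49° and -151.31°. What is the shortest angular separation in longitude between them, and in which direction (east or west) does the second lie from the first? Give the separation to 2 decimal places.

94.20° east

Raw difference: -151.31 − 114.49 = -265.8°.
Normalise into (−180°, 180°]: -265.8° + 360° = 94.2°.
Positive ⇒ the second point lies to the east; separation 94.20°.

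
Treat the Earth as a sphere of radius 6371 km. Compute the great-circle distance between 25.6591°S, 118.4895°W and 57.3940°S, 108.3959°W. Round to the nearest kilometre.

3619 km

Δλ = -108.3959 − -118.4895 = 10.0936°.
Δφ = -57.3940 − -25.6591 = -31.7349°.
a = sin²(Δφ/2) + cos φ₁ · cos φ₂ · sin²(Δλ/2) = 0.078513.
c = 2·atan2(√a, √(1−a)) = 0.56801 rad → d = 6371·c ≈ 3618.79 km.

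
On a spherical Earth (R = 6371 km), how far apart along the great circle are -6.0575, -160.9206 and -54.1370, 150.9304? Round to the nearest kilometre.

6860 km

Δλ = 150.9304 − -160.9206 = 311.8510°; wrapped into (−180°, 180°]: -48.1490°.
Δφ = -54.1370 − -6.0575 = -48.0795°.
a = sin²(Δφ/2) + cos φ₁ · cos φ₂ · sin²(Δλ/2) = 0.262893.
c = 2·atan2(√a, √(1−a)) = 1.07672 rad → d = 6371·c ≈ 6859.81 km.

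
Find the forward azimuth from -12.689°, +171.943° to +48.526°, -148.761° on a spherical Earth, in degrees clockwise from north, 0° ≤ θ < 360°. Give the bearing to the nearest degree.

Δλ = -148.761 − 171.943 = -320.704°; wrapped into (−180°, 180°]: 39.296°.
θ = atan2( sin Δλ · cos φ₂ , cos φ₁ · sin φ₂ − sin φ₁ · cos φ₂ · cos Δλ )
  = atan2(0.41944, 0.84354) = 26.438° → normalised to [0°, 360°): 26.438°.

26°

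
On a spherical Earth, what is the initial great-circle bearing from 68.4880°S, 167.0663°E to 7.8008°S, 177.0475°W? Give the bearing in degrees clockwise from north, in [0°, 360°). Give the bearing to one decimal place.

Δλ = -177.0475 − 167.0663 = -344.1138°; wrapped into (−180°, 180°]: 15.8862°.
θ = atan2( sin Δλ · cos φ₂ , cos φ₁ · sin φ₂ − sin φ₁ · cos φ₂ · cos Δλ )
  = atan2(0.27119, 0.83676) = 17.958° → normalised to [0°, 360°): 17.958°.

18.0°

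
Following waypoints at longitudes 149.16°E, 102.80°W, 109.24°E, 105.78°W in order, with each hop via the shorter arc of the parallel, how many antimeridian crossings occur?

Leg 1: +149.16° → -102.80°, shortest Δλ = 108.04° (east) — crosses 180°.
Leg 2: -102.80° → +109.24°, shortest Δλ = -147.96° (west) — crosses 180°.
Leg 3: +109.24° → -105.78°, shortest Δλ = 144.98° (east) — crosses 180°.
Total crossings: 3.

3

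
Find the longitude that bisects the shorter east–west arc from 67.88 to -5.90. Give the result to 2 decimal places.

+30.99°

Signed shortest Δλ from +67.88° to -5.90° is -73.78°.
Midpoint longitude = +67.88° + (-73.78°)/2 = +67.88° − 36.89° = +30.99°.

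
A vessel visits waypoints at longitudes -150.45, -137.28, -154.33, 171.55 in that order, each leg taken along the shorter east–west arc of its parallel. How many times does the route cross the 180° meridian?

1

Leg 1: -150.45° → -137.28°, shortest Δλ = 13.17° (east) — does not cross 180°.
Leg 2: -137.28° → -154.33°, shortest Δλ = -17.05° (west) — does not cross 180°.
Leg 3: -154.33° → +171.55°, shortest Δλ = -34.12° (west) — crosses 180°.
Total crossings: 1.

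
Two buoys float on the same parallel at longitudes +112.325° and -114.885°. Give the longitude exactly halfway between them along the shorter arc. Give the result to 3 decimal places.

+178.720°

Signed shortest Δλ from +112.325° to -114.885° is +132.790°.
Midpoint longitude = +112.325° + (+132.790°)/2 = +112.325° + 66.395° = +178.720°.
(The naïve average (+112.325 + -114.885)/2 = -1.28° is on the wrong side of the globe.)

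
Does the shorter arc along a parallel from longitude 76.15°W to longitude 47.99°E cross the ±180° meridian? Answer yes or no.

Signed shortest Δλ = ((47.99 − -76.15 + 180) mod 360) − 180 = 124.14°.
Going east by 124.14° from -76.15° reaches +47.99° without touching 180°.

No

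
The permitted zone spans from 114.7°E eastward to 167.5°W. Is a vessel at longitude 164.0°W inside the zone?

No

Band width going east from +114.7° to -167.5°: ((-167.5 − 114.7) mod 360) = 77.8°.
Offset of -164.0° east of the west edge: ((-164.0 − 114.7) mod 360) = 81.3°.
81.3° > 77.8° ⇒ outside.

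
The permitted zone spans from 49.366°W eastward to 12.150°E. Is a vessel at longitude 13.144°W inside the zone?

Band width going east from -49.366° to +12.150°: ((12.150 − -49.366) mod 360) = 61.516°.
Offset of -13.144° east of the west edge: ((-13.144 − -49.366) mod 360) = 36.222°.
36.222° ≤ 61.516° ⇒ inside.

Yes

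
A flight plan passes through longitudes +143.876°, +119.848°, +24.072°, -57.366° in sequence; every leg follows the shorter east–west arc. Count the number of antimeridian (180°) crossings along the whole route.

0

Leg 1: +143.876° → +119.848°, shortest Δλ = -24.028° (west) — does not cross 180°.
Leg 2: +119.848° → +24.072°, shortest Δλ = -95.776° (west) — does not cross 180°.
Leg 3: +24.072° → -57.366°, shortest Δλ = -81.438° (west) — does not cross 180°.
Total crossings: 0.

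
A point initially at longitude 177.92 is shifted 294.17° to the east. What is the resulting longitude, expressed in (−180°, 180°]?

Start at +177.92°; shift +294.17° → +472.09°.
+472.09° lies outside (−180°, 180°]; subtract 360° → +112.09°.

+112.09°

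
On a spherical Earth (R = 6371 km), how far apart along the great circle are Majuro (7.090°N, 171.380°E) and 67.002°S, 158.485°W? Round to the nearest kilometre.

8583 km

Δλ = -158.485 − 171.380 = -329.865°; wrapped into (−180°, 180°]: 30.135°.
Δφ = -67.002 − 7.090 = -74.092°.
a = sin²(Δφ/2) + cos φ₁ · cos φ₂ · sin²(Δλ/2) = 0.389154.
c = 2·atan2(√a, √(1−a)) = 1.34725 rad → d = 6371·c ≈ 8583.31 km.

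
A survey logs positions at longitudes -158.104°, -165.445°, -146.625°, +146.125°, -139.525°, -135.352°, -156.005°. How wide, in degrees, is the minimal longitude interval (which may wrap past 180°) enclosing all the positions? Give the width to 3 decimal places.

78.523°

Sort the longitudes: -165.445°, -158.104°, -156.005°, -146.625°, -139.525°, -135.352°, +146.125°.
Eastward gaps between consecutive values (wrapping around): 7.341°, 2.099°, 9.380°, 7.100°, 4.173°, 281.477°, 48.430°.
Largest gap = 281.477° ⇒ minimal covering band is its complement: 360° − 281.477° = 78.523°.
Band runs from +146.125° eastward to -135.352°, crossing the antimeridian.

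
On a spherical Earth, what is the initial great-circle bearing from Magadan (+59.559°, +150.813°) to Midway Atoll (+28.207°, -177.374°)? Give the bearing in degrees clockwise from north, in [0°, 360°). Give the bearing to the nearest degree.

Δλ = -177.374 − 150.813 = -328.187°; wrapped into (−180°, 180°]: 31.813°.
θ = atan2( sin Δλ · cos φ₂ , cos φ₁ · sin φ₂ − sin φ₁ · cos φ₂ · cos Δλ )
  = atan2(0.46455, -0.40616) = 131.163° → normalised to [0°, 360°): 131.163°.

131°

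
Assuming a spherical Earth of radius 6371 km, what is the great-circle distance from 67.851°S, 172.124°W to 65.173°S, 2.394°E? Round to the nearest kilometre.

5217 km

Δλ = 2.394 − -172.124 = 174.518°.
Δφ = -65.173 − -67.851 = 2.678°.
a = sin²(Δφ/2) + cos φ₁ · cos φ₂ · sin²(Δλ/2) = 0.158486.
c = 2·atan2(√a, √(1−a)) = 0.81890 rad → d = 6371·c ≈ 5217.18 km.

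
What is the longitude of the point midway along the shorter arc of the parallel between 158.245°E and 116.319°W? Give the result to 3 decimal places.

Signed shortest Δλ from +158.245° to -116.319° is +85.436°.
Midpoint longitude = +158.245° + (+85.436°)/2 = +158.245° + 42.718° = +200.963°.
Normalise into (−180°, 180°]: -159.037°.
(The naïve average (+158.245 + -116.319)/2 = 20.963° is on the wrong side of the globe.)

159.037°W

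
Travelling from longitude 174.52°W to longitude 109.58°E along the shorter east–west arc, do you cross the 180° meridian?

Naïve |109.58 − -174.52| = 284.1° > 180°, so the shorter arc goes the other way round — across 180°.
Signed shortest Δλ = ((109.58 − -174.52 + 180) mod 360) − 180 = -75.9°.
Going west by 75.9° from -174.52° passes through 180° before reaching +109.58°.

Yes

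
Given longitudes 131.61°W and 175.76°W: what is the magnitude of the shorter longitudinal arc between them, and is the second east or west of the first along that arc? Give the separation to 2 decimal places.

Raw difference: -175.76 − -131.61 = -44.15°.
Normalise into (−180°, 180°]: -44.15° stays -44.15°.
Negative ⇒ the second point lies to the west; separation 44.15°.

44.15° west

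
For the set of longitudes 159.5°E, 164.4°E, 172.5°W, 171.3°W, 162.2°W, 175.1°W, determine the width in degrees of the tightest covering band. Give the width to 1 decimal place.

38.3°

Sort the longitudes: -175.1°, -172.5°, -171.3°, -162.2°, +159.5°, +164.4°.
Eastward gaps between consecutive values (wrapping around): 2.6°, 1.2°, 9.1°, 321.7°, 4.9°, 20.5°.
Largest gap = 321.7° ⇒ minimal covering band is its complement: 360° − 321.7° = 38.3°.
Band runs from +159.5° eastward to -162.2°, crossing the antimeridian.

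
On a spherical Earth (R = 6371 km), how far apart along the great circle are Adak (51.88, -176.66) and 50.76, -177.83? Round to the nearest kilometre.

149 km

Δλ = -177.83 − -176.66 = -1.17°.
Δφ = 50.76 − 51.88 = -1.12°.
a = sin²(Δφ/2) + cos φ₁ · cos φ₂ · sin²(Δλ/2) = 0.000136.
c = 2·atan2(√a, √(1−a)) = 0.02334 rad → d = 6371·c ≈ 148.73 km.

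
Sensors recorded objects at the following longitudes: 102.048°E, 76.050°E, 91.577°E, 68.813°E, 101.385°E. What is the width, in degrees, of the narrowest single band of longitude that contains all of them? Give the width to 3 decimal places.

Sort the longitudes: +68.813°, +76.050°, +91.577°, +101.385°, +102.048°.
Eastward gaps between consecutive values (wrapping around): 7.237°, 15.527°, 9.808°, 0.663°, 326.765°.
Largest gap = 326.765° ⇒ minimal covering band is its complement: 360° − 326.765° = 33.235°.
Band runs from +68.813° eastward to +102.048°.

33.235°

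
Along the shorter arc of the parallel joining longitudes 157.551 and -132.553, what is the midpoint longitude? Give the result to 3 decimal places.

Signed shortest Δλ from +157.551° to -132.553° is +69.896°.
Midpoint longitude = +157.551° + (+69.896°)/2 = +157.551° + 34.948° = +192.499°.
Normalise into (−180°, 180°]: -167.501°.
(The naïve average (+157.551 + -132.553)/2 = 12.499° is on the wrong side of the globe.)

-167.501°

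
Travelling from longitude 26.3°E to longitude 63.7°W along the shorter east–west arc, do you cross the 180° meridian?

Signed shortest Δλ = ((-63.7 − 26.3 + 180) mod 360) − 180 = -90.0°.
Going west by 90.0° from +26.3° reaches -63.7° without touching 180°.

No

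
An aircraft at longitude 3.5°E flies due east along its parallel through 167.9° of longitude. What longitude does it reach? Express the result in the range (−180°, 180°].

171.4°E

Start at +3.5°; shift +167.9° → +171.4°.
+171.4° already lies in (−180°, 180°].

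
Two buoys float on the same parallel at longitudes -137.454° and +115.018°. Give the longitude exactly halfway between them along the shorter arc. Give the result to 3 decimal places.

+168.782°

Signed shortest Δλ from -137.454° to +115.018° is -107.528°.
Midpoint longitude = -137.454° + (-107.528°)/2 = -137.454° − 53.764° = -191.218°.
Normalise into (−180°, 180°]: +168.782°.
(The naïve average (-137.454 + +115.018)/2 = -11.218° is on the wrong side of the globe.)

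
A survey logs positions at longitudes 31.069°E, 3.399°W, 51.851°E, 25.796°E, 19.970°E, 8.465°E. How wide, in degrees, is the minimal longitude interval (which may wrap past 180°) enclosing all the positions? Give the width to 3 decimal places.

55.250°

Sort the longitudes: -3.399°, +8.465°, +19.970°, +25.796°, +31.069°, +51.851°.
Eastward gaps between consecutive values (wrapping around): 11.864°, 11.505°, 5.826°, 5.273°, 20.782°, 304.750°.
Largest gap = 304.750° ⇒ minimal covering band is its complement: 360° − 304.750° = 55.250°.
Band runs from -3.399° eastward to +51.851°.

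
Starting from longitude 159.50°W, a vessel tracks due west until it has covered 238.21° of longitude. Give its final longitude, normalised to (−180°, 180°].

37.71°W

Start at -159.50°; shift −238.21° → -397.71°.
-397.71° lies outside (−180°, 180°]; add 360° → -37.71°.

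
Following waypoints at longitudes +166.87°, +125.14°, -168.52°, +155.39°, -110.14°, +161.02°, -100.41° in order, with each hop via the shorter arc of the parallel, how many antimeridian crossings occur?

5

Leg 1: +166.87° → +125.14°, shortest Δλ = -41.73° (west) — does not cross 180°.
Leg 2: +125.14° → -168.52°, shortest Δλ = 66.34° (east) — crosses 180°.
Leg 3: -168.52° → +155.39°, shortest Δλ = -36.09° (west) — crosses 180°.
Leg 4: +155.39° → -110.14°, shortest Δλ = 94.47° (east) — crosses 180°.
Leg 5: -110.14° → +161.02°, shortest Δλ = -88.84° (west) — crosses 180°.
Leg 6: +161.02° → -100.41°, shortest Δλ = 98.57° (east) — crosses 180°.
Total crossings: 5.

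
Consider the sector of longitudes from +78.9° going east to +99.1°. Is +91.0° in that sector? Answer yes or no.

Yes

Band width going east from +78.9° to +99.1°: ((99.1 − 78.9) mod 360) = 20.2°.
Offset of +91.0° east of the west edge: ((91.0 − 78.9) mod 360) = 12.1°.
12.1° ≤ 20.2° ⇒ inside.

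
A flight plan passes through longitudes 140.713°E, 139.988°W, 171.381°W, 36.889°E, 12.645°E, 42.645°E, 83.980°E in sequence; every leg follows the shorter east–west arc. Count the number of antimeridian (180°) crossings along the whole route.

2

Leg 1: +140.713° → -139.988°, shortest Δλ = 79.299° (east) — crosses 180°.
Leg 2: -139.988° → -171.381°, shortest Δλ = -31.393° (west) — does not cross 180°.
Leg 3: -171.381° → +36.889°, shortest Δλ = -151.73° (west) — crosses 180°.
Leg 4: +36.889° → +12.645°, shortest Δλ = -24.244° (west) — does not cross 180°.
Leg 5: +12.645° → +42.645°, shortest Δλ = 30.0° (east) — does not cross 180°.
Leg 6: +42.645° → +83.980°, shortest Δλ = 41.335° (east) — does not cross 180°.
Total crossings: 2.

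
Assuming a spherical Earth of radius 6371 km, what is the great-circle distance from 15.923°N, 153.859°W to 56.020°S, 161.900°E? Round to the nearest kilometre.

9000 km

Δλ = 161.900 − -153.859 = 315.759°; wrapped into (−180°, 180°]: -44.241°.
Δφ = -56.020 − 15.923 = -71.943°.
a = sin²(Δφ/2) + cos φ₁ · cos φ₂ · sin²(Δλ/2) = 0.421227.
c = 2·atan2(√a, √(1−a)) = 1.41259 rad → d = 6371·c ≈ 8999.62 km.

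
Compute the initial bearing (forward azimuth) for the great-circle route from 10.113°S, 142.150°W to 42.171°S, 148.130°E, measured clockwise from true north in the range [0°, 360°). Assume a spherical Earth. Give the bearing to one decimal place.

Δλ = 148.130 − -142.150 = 290.280°; wrapped into (−180°, 180°]: -69.720°.
θ = atan2( sin Δλ · cos φ₂ , cos φ₁ · sin φ₂ − sin φ₁ · cos φ₂ · cos Δλ )
  = atan2(-0.69520, -0.61581) = -131.534° → normalised to [0°, 360°): 228.466°.

228.5°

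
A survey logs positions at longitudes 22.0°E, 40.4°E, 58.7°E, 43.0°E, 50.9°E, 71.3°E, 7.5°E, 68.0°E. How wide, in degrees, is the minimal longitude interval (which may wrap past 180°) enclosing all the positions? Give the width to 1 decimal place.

63.8°

Sort the longitudes: +7.5°, +22.0°, +40.4°, +43.0°, +50.9°, +58.7°, +68.0°, +71.3°.
Eastward gaps between consecutive values (wrapping around): 14.5°, 18.4°, 2.6°, 7.9°, 7.8°, 9.3°, 3.3°, 296.2°.
Largest gap = 296.2° ⇒ minimal covering band is its complement: 360° − 296.2° = 63.8°.
Band runs from +7.5° eastward to +71.3°.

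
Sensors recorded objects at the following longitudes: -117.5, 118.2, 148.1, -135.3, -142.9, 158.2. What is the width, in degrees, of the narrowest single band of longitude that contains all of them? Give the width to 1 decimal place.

Sort the longitudes: -142.9°, -135.3°, -117.5°, +118.2°, +148.1°, +158.2°.
Eastward gaps between consecutive values (wrapping around): 7.6°, 17.8°, 235.7°, 29.9°, 10.1°, 58.9°.
Largest gap = 235.7° ⇒ minimal covering band is its complement: 360° − 235.7° = 124.3°.
Band runs from +118.2° eastward to -117.5°, crossing the antimeridian.

124.3°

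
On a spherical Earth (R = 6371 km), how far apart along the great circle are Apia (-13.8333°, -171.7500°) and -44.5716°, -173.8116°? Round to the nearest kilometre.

Δλ = -173.8116 − -171.7500 = -2.0616°.
Δφ = -44.5716 − -13.8333 = -30.7383°.
a = sin²(Δφ/2) + cos φ₁ · cos φ₂ · sin²(Δλ/2) = 0.070468.
c = 2·atan2(√a, √(1−a)) = 0.53736 rad → d = 6371·c ≈ 3423.52 km.

3424 km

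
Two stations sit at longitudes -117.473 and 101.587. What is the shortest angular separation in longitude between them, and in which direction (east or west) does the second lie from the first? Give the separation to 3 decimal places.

140.940° west

Raw difference: 101.587 − -117.473 = 219.06°.
Normalise into (−180°, 180°]: 219.06° − 360° = -140.94°.
Negative ⇒ the second point lies to the west; separation 140.940°.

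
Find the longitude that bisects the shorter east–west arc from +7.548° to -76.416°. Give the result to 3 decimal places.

Signed shortest Δλ from +7.548° to -76.416° is -83.964°.
Midpoint longitude = +7.548° + (-83.964°)/2 = +7.548° − 41.982° = -34.434°.

-34.434°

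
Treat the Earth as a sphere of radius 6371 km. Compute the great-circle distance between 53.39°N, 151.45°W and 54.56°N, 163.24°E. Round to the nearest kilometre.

2914 km

Δλ = 163.24 − -151.45 = 314.69°; wrapped into (−180°, 180°]: -45.31°.
Δφ = 54.56 − 53.39 = 1.17°.
a = sin²(Δφ/2) + cos φ₁ · cos φ₂ · sin²(Δλ/2) = 0.051409.
c = 2·atan2(√a, √(1−a)) = 0.45745 rad → d = 6371·c ≈ 2914.41 km.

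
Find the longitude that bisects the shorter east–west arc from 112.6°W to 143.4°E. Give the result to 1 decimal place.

164.6°W

Signed shortest Δλ from -112.6° to +143.4° is -104.0°.
Midpoint longitude = -112.6° + (-104.0°)/2 = -112.6° − 52.0° = -164.6°.
(The naïve average (-112.6 + +143.4)/2 = 15.4° is on the wrong side of the globe.)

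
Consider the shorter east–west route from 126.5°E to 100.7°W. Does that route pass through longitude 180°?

Yes

Naïve |-100.7 − 126.5| = 227.2° > 180°, so the shorter arc goes the other way round — across 180°.
Signed shortest Δλ = ((-100.7 − 126.5 + 180) mod 360) − 180 = 132.8°.
Going east by 132.8° from +126.5° passes through 180° before reaching -100.7°.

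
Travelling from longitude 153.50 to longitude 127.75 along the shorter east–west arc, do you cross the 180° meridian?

Signed shortest Δλ = ((127.75 − 153.50 + 180) mod 360) − 180 = -25.75°.
Going west by 25.75° from +153.50° reaches +127.75° without touching 180°.

No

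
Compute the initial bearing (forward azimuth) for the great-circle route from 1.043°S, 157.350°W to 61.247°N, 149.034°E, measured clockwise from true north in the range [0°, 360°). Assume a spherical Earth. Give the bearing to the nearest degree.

Δλ = 149.034 − -157.350 = 306.384°; wrapped into (−180°, 180°]: -53.616°.
θ = atan2( sin Δλ · cos φ₂ , cos φ₁ · sin φ₂ − sin φ₁ · cos φ₂ · cos Δλ )
  = atan2(-0.38726, 0.88175) = -23.711° → normalised to [0°, 360°): 336.289°.

336°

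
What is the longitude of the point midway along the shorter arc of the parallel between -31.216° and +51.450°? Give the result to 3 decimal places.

+10.117°

Signed shortest Δλ from -31.216° to +51.450° is +82.666°.
Midpoint longitude = -31.216° + (+82.666°)/2 = -31.216° + 41.333° = +10.117°.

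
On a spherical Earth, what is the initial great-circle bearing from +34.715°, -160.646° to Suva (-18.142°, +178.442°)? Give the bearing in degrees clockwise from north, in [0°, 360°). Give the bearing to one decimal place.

Δλ = 178.442 − -160.646 = 339.088°; wrapped into (−180°, 180°]: -20.912°.
θ = atan2( sin Δλ · cos φ₂ , cos φ₁ · sin φ₂ − sin φ₁ · cos φ₂ · cos Δλ )
  = atan2(-0.33919, -0.76148) = -155.990° → normalised to [0°, 360°): 204.010°.

204.0°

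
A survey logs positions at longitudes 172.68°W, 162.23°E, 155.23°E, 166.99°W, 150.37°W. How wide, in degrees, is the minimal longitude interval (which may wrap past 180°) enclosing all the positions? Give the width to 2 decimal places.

Sort the longitudes: -172.68°, -166.99°, -150.37°, +155.23°, +162.23°.
Eastward gaps between consecutive values (wrapping around): 5.69°, 16.62°, 305.60°, 7.00°, 25.09°.
Largest gap = 305.60° ⇒ minimal covering band is its complement: 360° − 305.60° = 54.40°.
Band runs from +155.23° eastward to -150.37°, crossing the antimeridian.

54.40°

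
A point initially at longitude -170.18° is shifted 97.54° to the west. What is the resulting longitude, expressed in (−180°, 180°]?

+92.28°

Start at -170.18°; shift −97.54° → -267.72°.
-267.72° lies outside (−180°, 180°]; add 360° → +92.28°.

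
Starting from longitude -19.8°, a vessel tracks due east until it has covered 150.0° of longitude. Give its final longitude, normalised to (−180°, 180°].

Start at -19.8°; shift +150.0° → +130.2°.
+130.2° already lies in (−180°, 180°].

+130.2°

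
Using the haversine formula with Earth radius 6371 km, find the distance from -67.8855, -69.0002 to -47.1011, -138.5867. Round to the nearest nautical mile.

Δλ = -138.5867 − -69.0002 = -69.5865°.
Δφ = -47.1011 − -67.8855 = 20.7844°.
a = sin²(Δφ/2) + cos φ₁ · cos φ₂ · sin²(Δλ/2) = 0.115977.
c = 2·atan2(√a, √(1−a)) = 0.69501 rad → d = 6371·c ≈ 4427.93 km ≈ 2390.89 nmi.

2391 nmi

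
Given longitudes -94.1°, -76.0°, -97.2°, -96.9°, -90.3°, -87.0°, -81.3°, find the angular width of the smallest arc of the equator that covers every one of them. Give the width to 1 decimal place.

Sort the longitudes: -97.2°, -96.9°, -94.1°, -90.3°, -87.0°, -81.3°, -76.0°.
Eastward gaps between consecutive values (wrapping around): 0.3°, 2.8°, 3.8°, 3.3°, 5.7°, 5.3°, 338.8°.
Largest gap = 338.8° ⇒ minimal covering band is its complement: 360° − 338.8° = 21.2°.
Band runs from -97.2° eastward to -76.0°.

21.2°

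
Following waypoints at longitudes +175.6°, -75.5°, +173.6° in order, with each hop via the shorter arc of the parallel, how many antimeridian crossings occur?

2

Leg 1: +175.6° → -75.5°, shortest Δλ = 108.9° (east) — crosses 180°.
Leg 2: -75.5° → +173.6°, shortest Δλ = -110.9° (west) — crosses 180°.
Total crossings: 2.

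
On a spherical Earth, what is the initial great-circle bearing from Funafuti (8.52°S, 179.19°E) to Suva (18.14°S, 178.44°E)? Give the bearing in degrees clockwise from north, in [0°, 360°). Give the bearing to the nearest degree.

184°

Δλ = 178.44 − 179.19 = -0.75°.
θ = atan2( sin Δλ · cos φ₂ , cos φ₁ · sin φ₂ − sin φ₁ · cos φ₂ · cos Δλ )
  = atan2(-0.01244, -0.16712) = -175.743° → normalised to [0°, 360°): 184.257°.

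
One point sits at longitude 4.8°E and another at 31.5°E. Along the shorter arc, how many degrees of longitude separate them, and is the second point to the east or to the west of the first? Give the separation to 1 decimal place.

26.7° east

Raw difference: 31.5 − 4.8 = 26.7°.
Normalise into (−180°, 180°]: 26.7° stays 26.7°.
Positive ⇒ the second point lies to the east; separation 26.7°.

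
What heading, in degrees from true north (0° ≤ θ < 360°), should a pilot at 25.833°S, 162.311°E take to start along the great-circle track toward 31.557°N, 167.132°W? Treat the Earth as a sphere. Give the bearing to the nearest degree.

29°

Δλ = -167.132 − 162.311 = -329.443°; wrapped into (−180°, 180°]: 30.557°.
θ = atan2( sin Δλ · cos φ₂ , cos φ₁ · sin φ₂ − sin φ₁ · cos φ₂ · cos Δλ )
  = atan2(0.43321, 0.79079) = 28.715° → normalised to [0°, 360°): 28.715°.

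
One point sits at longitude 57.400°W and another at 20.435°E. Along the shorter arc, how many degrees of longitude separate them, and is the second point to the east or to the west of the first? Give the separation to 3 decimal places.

Raw difference: 20.435 − -57.400 = 77.835°.
Normalise into (−180°, 180°]: 77.835° stays 77.835°.
Positive ⇒ the second point lies to the east; separation 77.835°.

77.835° east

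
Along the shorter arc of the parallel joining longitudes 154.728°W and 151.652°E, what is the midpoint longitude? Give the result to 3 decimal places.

178.462°E

Signed shortest Δλ from -154.728° to +151.652° is -53.620°.
Midpoint longitude = -154.728° + (-53.620°)/2 = -154.728° − 26.810° = -181.538°.
Normalise into (−180°, 180°]: +178.462°.
(The naïve average (-154.728 + +151.652)/2 = -1.538° is on the wrong side of the globe.)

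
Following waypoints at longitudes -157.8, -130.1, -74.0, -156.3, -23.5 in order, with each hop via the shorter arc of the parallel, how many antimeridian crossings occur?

Leg 1: -157.8° → -130.1°, shortest Δλ = 27.7° (east) — does not cross 180°.
Leg 2: -130.1° → -74.0°, shortest Δλ = 56.1° (east) — does not cross 180°.
Leg 3: -74.0° → -156.3°, shortest Δλ = -82.3° (west) — does not cross 180°.
Leg 4: -156.3° → -23.5°, shortest Δλ = 132.8° (east) — does not cross 180°.
Total crossings: 0.

0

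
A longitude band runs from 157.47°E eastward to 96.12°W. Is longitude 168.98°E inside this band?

Band width going east from +157.47° to -96.12°: ((-96.12 − 157.47) mod 360) = 106.41°.
Offset of +168.98° east of the west edge: ((168.98 − 157.47) mod 360) = 11.51°.
11.51° ≤ 106.41° ⇒ inside.

Yes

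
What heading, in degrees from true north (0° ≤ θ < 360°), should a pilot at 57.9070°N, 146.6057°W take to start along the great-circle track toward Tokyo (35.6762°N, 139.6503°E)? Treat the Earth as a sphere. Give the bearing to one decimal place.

Δλ = 139.6503 − -146.6057 = 286.2560°; wrapped into (−180°, 180°]: -73.7440°.
θ = atan2( sin Δλ · cos φ₂ , cos φ₁ · sin φ₂ − sin φ₁ · cos φ₂ · cos Δλ )
  = atan2(-0.77985, 0.11721) = -81.453° → normalised to [0°, 360°): 278.547°.

278.5°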